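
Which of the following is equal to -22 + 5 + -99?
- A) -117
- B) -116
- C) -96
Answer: B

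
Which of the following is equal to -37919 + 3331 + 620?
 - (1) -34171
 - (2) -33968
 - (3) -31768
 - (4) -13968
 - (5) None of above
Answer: 2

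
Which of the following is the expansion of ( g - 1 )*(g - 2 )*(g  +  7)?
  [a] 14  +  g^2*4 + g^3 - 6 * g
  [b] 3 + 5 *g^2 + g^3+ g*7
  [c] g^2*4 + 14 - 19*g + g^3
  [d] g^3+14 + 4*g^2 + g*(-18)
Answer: c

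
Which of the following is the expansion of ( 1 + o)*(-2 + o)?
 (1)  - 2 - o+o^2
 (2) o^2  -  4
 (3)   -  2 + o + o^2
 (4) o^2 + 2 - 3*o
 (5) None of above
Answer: 1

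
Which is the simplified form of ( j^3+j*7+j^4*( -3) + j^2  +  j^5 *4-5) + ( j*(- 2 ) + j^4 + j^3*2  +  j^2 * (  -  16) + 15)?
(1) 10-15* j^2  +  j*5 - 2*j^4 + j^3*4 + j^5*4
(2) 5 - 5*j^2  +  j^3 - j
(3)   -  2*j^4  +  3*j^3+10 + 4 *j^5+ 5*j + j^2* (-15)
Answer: 3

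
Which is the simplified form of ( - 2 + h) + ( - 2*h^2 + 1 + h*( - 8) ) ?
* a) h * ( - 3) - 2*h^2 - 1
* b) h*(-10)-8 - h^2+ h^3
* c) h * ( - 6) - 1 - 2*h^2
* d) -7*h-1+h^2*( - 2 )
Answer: d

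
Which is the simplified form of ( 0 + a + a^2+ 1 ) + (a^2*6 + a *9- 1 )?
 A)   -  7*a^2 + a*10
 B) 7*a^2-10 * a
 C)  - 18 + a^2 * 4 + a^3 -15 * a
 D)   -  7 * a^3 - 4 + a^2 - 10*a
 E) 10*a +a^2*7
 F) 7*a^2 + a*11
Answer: E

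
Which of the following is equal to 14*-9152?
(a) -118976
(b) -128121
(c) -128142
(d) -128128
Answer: d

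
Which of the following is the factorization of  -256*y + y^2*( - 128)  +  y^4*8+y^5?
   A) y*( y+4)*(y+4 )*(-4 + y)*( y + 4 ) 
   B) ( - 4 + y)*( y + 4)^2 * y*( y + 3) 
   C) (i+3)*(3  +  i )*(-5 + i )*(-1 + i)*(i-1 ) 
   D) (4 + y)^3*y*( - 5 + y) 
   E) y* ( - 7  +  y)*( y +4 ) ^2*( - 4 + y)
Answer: A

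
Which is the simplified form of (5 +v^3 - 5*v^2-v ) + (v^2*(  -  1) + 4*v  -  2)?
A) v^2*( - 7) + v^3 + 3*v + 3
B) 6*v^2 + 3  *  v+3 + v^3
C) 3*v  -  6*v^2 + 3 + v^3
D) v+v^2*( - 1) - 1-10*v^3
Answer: C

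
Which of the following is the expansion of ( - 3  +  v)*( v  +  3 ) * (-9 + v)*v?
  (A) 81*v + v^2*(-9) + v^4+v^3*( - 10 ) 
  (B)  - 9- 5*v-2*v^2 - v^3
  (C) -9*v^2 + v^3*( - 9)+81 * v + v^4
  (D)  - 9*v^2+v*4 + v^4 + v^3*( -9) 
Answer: C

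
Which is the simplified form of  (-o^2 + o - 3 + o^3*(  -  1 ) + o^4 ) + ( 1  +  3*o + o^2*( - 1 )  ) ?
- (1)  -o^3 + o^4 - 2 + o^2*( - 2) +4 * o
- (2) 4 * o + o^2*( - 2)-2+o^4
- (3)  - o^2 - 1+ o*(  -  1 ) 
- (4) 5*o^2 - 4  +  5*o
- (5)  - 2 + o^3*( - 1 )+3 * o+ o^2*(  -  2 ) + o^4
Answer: 1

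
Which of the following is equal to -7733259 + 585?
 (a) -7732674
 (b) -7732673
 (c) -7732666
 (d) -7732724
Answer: a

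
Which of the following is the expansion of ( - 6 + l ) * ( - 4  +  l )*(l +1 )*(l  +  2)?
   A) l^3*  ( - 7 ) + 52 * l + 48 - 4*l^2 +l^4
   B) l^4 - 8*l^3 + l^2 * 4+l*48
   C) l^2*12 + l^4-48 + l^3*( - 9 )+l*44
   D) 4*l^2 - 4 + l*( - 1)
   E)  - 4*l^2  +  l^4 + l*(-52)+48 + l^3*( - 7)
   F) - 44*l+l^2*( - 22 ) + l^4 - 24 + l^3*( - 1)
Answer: A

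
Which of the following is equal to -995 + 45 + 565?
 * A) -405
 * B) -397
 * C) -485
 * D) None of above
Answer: D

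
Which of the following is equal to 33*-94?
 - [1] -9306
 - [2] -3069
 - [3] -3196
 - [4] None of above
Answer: 4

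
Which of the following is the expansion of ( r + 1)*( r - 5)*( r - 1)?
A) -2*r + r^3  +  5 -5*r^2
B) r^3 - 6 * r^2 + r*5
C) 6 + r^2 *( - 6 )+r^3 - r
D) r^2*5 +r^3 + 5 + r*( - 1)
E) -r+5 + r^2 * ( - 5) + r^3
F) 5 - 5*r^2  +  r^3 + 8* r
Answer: E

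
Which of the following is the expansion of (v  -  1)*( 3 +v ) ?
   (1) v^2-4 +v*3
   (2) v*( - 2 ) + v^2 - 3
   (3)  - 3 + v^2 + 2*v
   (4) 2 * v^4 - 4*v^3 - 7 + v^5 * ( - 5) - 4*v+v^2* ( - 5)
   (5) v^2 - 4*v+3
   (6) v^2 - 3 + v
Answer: 3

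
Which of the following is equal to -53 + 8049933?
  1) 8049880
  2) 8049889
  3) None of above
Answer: 1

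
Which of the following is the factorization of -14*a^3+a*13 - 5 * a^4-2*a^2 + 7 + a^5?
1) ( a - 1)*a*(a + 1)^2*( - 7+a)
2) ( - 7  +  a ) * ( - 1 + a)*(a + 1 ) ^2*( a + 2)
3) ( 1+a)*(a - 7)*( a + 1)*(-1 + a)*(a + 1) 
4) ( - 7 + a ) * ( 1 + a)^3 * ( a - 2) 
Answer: 3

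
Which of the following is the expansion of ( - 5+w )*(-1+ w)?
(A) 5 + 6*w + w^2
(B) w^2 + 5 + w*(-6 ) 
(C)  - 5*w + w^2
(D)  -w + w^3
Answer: B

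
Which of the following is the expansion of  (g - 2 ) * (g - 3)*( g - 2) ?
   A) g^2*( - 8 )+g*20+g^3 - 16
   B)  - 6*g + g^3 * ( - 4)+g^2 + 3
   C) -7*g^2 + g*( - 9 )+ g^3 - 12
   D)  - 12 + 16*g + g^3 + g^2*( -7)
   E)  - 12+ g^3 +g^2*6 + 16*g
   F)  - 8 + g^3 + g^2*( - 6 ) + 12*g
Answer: D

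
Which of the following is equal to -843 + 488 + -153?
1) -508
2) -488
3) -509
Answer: 1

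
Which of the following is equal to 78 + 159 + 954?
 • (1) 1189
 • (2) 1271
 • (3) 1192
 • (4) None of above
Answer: 4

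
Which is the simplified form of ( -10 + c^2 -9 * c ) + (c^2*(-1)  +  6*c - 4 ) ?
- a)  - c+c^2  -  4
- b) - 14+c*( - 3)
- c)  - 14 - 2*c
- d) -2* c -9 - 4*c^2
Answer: b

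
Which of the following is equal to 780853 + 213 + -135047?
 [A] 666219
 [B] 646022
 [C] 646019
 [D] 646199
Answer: C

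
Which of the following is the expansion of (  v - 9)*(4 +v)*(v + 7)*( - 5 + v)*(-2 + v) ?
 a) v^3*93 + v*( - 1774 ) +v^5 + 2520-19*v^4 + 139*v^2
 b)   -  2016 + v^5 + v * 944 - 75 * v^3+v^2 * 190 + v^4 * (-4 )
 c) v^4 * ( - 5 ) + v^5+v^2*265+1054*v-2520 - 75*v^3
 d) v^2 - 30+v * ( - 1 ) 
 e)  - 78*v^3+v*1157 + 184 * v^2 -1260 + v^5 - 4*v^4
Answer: c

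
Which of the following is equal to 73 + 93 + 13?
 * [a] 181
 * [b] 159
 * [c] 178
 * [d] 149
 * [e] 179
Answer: e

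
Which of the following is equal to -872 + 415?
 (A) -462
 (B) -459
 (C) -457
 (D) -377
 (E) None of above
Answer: C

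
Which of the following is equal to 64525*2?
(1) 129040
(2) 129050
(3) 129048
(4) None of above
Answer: 2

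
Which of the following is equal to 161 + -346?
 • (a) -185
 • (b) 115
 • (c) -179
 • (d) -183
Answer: a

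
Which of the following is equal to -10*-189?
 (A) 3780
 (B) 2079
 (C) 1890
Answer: C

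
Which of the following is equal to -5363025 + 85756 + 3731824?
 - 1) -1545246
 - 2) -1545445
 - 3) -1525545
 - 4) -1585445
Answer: 2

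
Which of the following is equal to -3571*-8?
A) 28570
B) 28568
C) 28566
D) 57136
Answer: B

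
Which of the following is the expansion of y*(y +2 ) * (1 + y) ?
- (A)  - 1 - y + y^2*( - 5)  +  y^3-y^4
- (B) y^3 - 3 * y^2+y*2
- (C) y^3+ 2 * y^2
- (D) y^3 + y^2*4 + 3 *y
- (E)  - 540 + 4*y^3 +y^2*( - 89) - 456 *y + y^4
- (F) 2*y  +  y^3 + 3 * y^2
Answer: F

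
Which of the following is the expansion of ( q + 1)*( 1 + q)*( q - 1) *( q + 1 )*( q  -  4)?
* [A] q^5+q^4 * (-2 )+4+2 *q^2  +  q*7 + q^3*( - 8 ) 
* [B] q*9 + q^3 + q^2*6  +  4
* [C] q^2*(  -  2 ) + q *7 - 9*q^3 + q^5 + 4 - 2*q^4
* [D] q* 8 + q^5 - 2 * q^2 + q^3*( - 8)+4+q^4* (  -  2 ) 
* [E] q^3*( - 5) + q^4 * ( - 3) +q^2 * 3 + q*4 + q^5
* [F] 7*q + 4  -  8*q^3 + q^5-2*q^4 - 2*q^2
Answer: F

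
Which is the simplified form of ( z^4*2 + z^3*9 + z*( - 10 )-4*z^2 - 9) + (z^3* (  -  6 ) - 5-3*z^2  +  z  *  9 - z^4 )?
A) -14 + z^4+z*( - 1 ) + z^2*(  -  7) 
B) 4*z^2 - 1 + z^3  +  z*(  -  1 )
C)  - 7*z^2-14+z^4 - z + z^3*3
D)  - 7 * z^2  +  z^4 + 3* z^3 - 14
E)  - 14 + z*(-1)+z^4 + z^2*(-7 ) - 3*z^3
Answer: C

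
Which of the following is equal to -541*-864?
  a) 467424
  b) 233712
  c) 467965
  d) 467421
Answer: a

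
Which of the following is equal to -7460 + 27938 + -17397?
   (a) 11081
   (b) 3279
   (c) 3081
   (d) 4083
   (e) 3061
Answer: c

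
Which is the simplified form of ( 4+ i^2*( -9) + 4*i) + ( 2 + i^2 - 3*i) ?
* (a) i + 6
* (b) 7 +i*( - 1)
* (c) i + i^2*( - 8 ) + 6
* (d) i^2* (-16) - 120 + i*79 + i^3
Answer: c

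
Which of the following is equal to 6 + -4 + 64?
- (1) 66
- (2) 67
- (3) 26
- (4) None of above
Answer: 1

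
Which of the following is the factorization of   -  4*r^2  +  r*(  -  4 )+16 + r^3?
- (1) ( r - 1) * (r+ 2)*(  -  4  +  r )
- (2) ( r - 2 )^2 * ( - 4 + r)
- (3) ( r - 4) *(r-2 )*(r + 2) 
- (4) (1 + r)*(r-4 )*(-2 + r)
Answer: 3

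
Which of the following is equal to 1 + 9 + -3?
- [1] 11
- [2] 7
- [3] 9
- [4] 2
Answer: 2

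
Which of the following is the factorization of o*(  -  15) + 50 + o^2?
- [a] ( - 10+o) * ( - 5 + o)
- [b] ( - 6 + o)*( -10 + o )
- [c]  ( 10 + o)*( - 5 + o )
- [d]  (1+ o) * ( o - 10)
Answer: a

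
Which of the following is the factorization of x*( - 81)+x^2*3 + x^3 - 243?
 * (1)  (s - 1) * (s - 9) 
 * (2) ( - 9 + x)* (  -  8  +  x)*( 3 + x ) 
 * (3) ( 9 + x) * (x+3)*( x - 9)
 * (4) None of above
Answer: 3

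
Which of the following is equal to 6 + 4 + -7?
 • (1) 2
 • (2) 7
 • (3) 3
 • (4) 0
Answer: 3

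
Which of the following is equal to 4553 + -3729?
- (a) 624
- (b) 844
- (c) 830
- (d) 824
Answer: d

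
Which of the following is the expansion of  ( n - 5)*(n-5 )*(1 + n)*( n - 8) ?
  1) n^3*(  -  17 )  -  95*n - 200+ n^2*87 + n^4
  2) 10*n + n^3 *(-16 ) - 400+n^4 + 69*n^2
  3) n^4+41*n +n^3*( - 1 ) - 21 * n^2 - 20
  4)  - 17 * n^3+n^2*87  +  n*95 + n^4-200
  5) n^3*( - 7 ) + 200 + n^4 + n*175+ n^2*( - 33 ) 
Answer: 1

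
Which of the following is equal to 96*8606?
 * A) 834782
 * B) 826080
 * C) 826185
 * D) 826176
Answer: D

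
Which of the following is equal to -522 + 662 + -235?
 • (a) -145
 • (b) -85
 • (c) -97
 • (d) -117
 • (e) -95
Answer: e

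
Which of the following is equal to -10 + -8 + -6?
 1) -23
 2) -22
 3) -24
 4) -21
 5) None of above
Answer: 3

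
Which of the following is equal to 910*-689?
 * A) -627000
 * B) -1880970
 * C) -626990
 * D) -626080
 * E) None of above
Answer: C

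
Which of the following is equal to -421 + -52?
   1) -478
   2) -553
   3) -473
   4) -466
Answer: 3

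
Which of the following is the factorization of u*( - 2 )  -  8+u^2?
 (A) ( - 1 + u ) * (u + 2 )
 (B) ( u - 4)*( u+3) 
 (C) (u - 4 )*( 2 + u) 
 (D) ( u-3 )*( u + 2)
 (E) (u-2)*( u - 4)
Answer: C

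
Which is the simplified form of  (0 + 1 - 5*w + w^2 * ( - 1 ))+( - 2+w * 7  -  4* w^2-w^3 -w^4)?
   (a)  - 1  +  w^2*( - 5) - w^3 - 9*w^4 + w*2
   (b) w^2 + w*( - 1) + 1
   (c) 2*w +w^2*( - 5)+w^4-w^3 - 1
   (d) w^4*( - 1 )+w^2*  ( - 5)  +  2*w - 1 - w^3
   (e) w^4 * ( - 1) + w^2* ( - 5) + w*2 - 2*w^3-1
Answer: d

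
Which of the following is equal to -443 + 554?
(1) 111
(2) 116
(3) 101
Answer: 1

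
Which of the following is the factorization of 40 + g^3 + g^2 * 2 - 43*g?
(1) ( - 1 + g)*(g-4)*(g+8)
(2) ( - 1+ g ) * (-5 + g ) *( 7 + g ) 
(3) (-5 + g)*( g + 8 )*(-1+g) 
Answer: 3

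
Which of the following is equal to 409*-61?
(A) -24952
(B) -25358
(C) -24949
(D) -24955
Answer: C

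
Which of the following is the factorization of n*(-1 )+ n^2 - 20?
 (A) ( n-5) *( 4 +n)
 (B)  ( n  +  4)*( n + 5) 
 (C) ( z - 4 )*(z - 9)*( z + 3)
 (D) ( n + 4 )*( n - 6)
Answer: A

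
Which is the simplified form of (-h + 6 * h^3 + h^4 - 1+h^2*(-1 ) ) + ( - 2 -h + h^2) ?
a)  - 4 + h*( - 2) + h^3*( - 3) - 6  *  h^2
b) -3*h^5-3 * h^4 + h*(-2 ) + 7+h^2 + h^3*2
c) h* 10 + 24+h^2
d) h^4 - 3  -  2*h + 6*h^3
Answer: d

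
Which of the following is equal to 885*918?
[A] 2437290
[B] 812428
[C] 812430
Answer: C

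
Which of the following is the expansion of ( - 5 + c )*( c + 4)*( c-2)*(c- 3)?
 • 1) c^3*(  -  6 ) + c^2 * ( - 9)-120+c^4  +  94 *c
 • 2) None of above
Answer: 1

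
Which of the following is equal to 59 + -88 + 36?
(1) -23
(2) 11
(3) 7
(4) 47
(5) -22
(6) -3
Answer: 3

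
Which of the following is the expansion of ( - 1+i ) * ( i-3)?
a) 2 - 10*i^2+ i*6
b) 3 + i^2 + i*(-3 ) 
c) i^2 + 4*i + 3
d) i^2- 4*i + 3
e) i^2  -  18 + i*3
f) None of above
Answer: d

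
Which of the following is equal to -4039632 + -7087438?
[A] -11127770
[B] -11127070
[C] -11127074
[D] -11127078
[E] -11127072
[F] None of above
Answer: B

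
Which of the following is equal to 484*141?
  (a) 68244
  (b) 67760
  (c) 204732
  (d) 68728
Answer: a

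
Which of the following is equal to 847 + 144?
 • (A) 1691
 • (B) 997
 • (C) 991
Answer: C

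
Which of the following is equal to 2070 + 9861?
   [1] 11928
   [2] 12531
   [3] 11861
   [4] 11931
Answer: 4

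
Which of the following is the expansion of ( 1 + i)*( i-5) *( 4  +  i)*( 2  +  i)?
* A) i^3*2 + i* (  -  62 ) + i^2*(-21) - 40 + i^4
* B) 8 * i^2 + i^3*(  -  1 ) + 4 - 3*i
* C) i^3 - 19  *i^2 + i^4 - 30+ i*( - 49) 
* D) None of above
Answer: A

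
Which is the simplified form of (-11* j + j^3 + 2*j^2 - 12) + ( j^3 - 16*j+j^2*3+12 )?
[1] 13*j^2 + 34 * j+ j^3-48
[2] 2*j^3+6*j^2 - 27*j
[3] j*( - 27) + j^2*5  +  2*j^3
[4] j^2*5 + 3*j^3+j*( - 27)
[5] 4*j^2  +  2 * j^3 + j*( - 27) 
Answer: 3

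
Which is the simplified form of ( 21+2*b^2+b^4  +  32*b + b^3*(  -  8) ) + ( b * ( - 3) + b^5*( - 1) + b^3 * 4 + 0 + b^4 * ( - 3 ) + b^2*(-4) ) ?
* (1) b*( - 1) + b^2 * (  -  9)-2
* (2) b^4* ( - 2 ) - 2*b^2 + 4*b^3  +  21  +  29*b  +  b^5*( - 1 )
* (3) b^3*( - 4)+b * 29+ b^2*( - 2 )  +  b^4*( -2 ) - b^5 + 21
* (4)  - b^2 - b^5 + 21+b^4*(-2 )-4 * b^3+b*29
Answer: 3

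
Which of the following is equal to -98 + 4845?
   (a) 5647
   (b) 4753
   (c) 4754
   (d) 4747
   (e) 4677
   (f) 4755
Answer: d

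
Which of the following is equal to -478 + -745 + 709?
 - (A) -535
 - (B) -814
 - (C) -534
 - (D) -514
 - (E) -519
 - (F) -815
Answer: D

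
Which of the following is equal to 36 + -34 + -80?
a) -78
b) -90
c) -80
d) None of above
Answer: a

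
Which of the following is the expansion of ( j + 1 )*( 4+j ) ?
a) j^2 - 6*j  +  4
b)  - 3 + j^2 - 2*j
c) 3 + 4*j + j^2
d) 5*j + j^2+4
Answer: d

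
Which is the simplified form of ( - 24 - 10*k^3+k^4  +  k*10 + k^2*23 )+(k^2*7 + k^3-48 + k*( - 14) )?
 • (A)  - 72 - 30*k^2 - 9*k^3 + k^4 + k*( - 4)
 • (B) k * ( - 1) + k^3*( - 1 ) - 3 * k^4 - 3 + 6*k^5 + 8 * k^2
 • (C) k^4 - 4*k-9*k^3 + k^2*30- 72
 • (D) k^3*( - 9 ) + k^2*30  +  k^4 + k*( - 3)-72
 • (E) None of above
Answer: C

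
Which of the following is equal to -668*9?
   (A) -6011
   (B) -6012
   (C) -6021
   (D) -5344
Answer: B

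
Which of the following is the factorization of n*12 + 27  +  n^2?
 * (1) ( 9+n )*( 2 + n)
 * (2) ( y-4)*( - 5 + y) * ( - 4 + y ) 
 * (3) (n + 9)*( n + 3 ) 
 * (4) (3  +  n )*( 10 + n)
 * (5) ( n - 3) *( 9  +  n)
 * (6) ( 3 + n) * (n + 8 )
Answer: 3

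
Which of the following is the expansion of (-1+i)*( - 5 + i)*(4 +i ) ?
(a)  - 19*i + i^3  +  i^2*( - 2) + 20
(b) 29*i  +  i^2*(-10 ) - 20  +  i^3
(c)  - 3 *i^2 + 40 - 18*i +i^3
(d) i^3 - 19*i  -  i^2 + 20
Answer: a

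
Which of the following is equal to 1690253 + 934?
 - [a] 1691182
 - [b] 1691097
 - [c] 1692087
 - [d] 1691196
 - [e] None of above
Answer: e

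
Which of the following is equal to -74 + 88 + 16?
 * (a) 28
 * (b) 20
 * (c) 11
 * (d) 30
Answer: d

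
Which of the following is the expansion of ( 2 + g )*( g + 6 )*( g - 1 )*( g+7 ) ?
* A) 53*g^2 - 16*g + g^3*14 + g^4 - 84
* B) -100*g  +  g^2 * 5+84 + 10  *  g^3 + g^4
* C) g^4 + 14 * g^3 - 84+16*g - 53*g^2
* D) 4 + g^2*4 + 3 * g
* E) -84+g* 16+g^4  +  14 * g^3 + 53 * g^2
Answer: E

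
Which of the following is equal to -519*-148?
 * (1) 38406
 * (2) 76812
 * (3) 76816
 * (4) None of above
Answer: 2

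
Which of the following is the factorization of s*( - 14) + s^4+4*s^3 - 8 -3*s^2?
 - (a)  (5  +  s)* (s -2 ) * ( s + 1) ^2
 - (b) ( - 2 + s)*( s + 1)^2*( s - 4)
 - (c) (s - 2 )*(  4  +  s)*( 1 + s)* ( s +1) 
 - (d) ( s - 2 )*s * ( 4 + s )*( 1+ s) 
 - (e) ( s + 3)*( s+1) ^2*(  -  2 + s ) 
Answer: c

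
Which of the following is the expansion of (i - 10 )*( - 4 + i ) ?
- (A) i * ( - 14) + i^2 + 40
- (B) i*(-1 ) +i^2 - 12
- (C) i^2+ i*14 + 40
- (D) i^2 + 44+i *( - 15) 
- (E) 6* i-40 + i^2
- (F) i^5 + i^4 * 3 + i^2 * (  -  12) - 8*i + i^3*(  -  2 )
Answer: A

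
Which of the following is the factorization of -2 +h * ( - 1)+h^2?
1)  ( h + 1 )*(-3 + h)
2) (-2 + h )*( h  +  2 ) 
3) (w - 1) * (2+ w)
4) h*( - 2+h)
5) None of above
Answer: 5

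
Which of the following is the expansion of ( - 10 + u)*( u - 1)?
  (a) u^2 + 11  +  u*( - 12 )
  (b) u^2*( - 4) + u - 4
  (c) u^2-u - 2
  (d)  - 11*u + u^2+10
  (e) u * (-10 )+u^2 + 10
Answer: d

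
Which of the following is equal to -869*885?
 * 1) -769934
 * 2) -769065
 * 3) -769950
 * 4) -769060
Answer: 2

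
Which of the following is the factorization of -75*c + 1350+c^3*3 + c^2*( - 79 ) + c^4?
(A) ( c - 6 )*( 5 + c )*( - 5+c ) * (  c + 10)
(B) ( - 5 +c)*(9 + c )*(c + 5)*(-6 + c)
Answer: B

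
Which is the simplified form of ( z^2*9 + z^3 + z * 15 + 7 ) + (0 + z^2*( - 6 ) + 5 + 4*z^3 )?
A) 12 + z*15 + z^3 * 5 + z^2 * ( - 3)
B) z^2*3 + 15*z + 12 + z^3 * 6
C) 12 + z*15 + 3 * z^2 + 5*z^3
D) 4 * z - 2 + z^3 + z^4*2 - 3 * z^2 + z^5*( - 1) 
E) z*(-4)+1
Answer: C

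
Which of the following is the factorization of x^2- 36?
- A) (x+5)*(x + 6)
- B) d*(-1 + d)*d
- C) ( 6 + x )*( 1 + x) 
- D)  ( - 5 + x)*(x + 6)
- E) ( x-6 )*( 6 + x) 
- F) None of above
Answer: E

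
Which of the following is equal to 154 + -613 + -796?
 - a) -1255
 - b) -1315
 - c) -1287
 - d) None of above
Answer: a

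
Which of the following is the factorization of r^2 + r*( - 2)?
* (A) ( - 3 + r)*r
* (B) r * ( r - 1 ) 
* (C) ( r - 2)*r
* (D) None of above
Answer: C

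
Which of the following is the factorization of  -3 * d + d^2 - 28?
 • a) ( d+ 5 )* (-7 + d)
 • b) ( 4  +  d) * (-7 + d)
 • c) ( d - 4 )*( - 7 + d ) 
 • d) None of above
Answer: b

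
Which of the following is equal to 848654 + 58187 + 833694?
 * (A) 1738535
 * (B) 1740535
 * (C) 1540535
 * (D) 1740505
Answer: B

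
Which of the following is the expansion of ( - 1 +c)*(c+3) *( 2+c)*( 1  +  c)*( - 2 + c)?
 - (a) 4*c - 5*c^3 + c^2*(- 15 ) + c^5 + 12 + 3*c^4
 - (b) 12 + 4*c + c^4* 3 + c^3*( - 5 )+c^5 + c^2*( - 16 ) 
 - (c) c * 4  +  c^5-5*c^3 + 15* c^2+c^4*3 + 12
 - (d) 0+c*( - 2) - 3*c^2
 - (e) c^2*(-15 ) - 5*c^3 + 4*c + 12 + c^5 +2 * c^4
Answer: a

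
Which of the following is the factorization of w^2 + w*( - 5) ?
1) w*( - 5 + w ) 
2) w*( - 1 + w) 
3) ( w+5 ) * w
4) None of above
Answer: 1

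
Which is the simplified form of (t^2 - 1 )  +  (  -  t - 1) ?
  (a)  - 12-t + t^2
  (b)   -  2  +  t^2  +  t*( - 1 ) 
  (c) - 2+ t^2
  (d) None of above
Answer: b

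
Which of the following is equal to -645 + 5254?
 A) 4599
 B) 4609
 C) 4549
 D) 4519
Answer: B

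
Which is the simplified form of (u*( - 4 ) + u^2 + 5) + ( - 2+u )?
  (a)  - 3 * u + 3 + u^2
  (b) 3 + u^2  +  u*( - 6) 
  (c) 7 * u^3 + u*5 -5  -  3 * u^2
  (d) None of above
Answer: a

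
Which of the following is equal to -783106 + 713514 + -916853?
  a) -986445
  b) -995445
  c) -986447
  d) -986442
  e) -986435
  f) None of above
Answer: a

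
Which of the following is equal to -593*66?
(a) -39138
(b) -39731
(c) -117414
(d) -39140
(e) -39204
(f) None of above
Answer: a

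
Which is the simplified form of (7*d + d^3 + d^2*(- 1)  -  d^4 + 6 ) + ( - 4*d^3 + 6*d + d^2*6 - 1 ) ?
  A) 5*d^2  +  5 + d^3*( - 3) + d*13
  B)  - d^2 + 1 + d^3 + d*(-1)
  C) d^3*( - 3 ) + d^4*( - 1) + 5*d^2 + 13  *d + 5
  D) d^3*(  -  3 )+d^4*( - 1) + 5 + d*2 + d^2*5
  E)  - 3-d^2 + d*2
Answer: C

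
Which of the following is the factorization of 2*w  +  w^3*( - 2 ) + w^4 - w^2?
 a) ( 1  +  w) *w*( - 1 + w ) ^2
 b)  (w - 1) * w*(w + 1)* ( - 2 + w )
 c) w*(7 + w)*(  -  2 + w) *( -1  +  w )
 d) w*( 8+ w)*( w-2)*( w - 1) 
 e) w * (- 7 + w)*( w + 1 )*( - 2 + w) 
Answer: b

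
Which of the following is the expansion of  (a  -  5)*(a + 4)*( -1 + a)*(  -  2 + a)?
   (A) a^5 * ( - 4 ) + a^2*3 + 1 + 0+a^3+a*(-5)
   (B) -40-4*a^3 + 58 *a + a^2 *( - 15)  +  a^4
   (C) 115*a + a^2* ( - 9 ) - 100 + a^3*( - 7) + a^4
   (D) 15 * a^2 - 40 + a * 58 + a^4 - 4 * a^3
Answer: B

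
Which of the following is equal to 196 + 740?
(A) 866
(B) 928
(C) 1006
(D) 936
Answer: D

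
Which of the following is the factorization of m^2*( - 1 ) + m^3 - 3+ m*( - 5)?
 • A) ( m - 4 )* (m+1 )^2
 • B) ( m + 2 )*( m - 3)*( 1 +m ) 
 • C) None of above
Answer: C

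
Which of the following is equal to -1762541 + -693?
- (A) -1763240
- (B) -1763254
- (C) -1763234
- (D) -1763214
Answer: C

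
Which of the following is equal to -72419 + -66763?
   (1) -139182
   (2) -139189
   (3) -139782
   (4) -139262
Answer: 1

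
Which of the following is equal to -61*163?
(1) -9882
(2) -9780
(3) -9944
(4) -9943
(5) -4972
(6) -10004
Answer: 4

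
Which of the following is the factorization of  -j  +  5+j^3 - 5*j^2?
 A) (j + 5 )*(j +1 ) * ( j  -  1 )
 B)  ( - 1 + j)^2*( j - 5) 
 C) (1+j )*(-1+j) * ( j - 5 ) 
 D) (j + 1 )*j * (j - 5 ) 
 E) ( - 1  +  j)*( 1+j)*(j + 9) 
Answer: C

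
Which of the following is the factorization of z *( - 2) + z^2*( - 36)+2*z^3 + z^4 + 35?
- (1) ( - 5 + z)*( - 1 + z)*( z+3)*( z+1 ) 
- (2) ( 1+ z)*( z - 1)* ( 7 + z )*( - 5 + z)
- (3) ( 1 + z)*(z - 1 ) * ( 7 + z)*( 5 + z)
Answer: 2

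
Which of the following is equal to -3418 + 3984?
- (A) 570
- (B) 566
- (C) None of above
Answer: B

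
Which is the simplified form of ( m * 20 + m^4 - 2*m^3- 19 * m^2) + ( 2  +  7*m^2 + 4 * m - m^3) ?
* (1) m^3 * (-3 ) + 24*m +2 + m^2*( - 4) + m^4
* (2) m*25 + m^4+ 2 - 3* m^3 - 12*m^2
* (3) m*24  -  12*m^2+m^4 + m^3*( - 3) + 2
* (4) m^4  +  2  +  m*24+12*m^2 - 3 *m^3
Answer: 3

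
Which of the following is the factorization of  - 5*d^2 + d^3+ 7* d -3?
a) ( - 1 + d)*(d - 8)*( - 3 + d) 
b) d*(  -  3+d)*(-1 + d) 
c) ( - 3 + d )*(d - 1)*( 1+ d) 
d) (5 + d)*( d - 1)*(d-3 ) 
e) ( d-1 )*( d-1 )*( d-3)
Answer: e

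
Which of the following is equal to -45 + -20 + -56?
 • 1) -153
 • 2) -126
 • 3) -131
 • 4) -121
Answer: 4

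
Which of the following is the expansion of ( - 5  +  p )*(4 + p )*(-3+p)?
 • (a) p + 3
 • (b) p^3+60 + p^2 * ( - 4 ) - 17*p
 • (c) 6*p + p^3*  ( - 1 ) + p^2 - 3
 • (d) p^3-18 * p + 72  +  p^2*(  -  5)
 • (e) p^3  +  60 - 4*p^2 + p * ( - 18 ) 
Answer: b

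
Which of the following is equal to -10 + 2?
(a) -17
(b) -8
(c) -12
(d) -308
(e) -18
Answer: b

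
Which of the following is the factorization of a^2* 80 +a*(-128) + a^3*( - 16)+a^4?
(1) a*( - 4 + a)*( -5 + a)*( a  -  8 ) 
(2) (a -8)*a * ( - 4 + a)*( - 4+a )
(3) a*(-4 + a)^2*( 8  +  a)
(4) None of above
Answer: 2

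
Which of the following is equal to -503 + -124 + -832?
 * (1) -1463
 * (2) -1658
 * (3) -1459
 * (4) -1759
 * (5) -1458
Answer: 3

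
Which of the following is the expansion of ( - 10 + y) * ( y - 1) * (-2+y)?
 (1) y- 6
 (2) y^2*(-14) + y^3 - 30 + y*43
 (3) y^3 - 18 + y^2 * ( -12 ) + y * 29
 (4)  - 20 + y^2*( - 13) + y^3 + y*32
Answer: 4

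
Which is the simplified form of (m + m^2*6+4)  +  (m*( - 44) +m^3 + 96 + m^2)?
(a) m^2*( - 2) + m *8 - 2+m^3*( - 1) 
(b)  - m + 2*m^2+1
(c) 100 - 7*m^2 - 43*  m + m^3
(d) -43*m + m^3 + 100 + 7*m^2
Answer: d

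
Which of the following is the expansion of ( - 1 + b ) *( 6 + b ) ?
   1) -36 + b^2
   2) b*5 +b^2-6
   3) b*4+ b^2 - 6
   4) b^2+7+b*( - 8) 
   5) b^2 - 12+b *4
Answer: 2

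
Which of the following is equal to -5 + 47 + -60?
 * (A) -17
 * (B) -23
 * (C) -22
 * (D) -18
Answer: D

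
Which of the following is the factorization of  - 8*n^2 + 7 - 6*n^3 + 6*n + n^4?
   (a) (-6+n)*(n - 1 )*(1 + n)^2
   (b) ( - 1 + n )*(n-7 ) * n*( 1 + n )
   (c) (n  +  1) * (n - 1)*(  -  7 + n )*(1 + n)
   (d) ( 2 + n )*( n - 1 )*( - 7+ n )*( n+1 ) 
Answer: c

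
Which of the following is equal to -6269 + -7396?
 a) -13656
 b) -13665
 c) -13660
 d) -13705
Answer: b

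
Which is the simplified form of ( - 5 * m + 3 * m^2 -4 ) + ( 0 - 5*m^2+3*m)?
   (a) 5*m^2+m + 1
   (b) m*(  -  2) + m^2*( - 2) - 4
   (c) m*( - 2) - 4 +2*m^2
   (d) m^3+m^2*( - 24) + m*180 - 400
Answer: b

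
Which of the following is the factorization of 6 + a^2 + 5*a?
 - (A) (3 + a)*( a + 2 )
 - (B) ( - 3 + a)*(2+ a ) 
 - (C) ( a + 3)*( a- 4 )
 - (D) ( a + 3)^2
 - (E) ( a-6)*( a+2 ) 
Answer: A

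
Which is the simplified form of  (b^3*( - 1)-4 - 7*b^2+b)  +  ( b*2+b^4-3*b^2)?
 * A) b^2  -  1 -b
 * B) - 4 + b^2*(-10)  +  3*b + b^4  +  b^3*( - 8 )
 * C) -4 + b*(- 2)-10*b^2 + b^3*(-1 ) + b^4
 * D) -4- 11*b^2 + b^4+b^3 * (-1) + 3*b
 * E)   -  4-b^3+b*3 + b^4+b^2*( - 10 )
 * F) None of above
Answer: E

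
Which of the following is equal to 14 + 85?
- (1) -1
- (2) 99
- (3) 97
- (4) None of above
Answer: 2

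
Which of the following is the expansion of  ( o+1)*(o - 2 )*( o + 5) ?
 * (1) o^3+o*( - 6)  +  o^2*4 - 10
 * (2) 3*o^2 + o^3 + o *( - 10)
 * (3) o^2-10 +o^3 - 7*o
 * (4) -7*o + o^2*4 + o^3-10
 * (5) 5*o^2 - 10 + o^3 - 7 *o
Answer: 4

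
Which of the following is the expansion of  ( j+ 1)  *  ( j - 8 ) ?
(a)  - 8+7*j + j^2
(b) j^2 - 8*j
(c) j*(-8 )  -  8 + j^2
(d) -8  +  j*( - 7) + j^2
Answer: d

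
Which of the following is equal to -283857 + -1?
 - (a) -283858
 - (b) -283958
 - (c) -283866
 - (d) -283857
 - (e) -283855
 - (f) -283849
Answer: a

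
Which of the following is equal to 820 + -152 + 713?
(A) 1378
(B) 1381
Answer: B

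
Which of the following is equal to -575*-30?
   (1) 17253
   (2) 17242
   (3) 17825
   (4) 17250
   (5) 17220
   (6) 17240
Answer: 4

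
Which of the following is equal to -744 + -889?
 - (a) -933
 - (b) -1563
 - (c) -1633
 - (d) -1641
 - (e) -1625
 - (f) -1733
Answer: c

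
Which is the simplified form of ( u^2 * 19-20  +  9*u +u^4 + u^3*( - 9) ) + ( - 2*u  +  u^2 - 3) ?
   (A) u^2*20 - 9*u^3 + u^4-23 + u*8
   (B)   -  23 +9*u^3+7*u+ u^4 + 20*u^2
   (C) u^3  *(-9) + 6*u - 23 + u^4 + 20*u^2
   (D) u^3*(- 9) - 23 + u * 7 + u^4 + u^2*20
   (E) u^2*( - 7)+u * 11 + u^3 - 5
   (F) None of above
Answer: D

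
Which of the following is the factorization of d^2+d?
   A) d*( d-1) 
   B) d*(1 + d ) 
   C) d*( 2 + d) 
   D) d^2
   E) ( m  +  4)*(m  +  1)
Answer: B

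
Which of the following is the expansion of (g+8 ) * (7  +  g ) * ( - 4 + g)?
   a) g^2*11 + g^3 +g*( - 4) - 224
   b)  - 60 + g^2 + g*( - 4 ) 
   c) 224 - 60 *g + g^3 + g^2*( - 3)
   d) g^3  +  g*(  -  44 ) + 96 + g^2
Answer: a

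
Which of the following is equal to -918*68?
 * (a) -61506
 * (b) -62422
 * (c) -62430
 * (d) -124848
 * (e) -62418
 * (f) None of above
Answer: f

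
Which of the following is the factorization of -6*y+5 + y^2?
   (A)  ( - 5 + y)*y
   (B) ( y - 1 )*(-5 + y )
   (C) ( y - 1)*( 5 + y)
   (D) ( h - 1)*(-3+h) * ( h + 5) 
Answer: B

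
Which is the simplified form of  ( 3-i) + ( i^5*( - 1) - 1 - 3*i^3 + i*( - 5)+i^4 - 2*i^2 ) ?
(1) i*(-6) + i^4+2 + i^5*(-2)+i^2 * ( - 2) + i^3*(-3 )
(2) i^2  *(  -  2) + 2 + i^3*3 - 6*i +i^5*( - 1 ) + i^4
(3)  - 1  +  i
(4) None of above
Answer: 4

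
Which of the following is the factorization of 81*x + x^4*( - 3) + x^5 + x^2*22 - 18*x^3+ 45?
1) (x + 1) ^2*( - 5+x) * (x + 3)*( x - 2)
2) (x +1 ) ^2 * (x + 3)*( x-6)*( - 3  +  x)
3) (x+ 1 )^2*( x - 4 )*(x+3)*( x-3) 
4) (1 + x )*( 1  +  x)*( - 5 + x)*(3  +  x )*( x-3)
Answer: 4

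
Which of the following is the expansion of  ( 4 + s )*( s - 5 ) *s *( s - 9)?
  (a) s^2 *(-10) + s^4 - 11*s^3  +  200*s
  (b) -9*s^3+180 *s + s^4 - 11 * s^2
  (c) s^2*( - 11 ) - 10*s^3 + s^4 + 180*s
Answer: c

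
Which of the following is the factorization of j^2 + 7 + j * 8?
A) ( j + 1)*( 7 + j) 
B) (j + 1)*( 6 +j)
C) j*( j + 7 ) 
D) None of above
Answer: A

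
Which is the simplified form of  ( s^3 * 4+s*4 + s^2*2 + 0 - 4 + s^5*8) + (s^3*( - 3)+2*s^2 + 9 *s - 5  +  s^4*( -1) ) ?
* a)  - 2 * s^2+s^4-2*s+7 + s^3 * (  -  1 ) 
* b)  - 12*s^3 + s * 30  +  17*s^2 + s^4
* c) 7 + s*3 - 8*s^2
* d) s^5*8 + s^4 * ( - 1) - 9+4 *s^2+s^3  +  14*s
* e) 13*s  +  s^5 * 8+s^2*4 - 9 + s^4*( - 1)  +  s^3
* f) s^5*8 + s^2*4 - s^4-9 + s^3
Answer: e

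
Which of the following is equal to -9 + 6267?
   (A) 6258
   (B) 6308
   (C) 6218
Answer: A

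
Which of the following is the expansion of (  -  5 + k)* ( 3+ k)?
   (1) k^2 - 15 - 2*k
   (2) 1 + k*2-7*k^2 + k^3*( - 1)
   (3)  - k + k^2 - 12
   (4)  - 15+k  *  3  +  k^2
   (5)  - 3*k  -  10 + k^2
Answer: 1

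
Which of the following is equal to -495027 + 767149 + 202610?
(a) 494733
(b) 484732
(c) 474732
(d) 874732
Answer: c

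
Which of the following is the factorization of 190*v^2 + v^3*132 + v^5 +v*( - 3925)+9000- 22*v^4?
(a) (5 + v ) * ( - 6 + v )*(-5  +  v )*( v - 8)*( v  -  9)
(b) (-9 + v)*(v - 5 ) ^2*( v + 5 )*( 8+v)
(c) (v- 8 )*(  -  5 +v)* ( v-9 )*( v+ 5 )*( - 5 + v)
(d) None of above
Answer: c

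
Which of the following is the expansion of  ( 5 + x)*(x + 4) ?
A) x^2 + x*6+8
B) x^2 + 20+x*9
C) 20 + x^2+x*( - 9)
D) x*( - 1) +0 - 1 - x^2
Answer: B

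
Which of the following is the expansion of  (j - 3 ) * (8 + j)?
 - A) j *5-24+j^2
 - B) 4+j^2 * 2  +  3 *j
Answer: A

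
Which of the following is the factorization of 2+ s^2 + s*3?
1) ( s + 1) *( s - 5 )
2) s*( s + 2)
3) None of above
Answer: 3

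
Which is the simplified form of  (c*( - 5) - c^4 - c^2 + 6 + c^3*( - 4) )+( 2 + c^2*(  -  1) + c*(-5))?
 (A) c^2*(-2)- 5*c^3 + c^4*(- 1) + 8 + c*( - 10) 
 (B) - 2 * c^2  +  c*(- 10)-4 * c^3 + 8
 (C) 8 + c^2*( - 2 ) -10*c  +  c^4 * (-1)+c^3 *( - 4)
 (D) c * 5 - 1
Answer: C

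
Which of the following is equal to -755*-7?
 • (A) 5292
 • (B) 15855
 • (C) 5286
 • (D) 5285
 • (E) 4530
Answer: D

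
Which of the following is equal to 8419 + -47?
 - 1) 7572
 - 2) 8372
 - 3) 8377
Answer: 2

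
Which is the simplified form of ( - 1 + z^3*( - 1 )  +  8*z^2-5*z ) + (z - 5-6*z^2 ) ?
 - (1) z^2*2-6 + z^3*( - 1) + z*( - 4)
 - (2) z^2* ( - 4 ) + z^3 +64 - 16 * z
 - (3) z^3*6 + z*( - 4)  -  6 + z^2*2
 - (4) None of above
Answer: 1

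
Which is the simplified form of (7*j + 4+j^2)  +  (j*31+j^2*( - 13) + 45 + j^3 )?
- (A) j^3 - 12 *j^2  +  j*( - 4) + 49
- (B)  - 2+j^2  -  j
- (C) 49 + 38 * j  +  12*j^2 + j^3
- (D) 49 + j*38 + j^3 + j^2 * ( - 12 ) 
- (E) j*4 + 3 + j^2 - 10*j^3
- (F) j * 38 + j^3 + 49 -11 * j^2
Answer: D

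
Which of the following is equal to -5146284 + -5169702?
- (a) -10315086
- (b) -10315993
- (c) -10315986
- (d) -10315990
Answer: c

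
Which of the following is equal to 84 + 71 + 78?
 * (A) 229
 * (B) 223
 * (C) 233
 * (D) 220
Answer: C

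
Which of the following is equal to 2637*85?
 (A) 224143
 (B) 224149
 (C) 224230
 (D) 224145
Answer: D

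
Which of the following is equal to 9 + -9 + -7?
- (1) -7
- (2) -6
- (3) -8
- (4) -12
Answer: 1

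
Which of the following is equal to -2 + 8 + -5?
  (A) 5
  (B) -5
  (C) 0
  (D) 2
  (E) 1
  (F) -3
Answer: E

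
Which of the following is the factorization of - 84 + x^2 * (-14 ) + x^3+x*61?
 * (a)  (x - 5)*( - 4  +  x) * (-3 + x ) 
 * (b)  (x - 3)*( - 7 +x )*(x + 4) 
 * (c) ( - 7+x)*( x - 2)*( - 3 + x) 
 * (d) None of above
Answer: d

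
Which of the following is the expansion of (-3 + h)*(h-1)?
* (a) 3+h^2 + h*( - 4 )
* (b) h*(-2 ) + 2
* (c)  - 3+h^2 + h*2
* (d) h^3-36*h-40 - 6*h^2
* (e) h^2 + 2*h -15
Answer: a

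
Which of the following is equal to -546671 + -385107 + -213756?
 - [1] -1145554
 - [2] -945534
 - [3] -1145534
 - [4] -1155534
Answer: 3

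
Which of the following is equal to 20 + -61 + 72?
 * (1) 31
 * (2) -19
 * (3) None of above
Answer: 1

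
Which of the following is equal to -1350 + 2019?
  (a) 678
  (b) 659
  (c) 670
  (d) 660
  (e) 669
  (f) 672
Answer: e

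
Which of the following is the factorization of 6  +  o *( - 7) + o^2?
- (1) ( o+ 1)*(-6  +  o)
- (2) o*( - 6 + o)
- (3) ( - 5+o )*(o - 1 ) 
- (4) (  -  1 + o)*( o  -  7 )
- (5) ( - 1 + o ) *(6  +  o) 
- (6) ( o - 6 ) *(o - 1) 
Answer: 6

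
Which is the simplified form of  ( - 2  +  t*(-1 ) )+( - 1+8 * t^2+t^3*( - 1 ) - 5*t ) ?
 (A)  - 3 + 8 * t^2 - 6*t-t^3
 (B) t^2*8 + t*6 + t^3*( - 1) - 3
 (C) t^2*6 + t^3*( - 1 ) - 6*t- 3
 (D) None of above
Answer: A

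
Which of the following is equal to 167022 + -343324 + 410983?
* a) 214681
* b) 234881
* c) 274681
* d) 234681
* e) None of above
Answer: d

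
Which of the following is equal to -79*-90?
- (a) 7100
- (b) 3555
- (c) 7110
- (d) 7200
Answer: c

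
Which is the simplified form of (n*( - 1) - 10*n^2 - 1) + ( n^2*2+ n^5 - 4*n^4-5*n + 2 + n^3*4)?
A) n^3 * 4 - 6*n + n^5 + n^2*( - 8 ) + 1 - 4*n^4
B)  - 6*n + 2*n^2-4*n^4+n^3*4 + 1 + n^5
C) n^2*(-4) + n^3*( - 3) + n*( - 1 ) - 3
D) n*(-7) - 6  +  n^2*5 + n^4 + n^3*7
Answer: A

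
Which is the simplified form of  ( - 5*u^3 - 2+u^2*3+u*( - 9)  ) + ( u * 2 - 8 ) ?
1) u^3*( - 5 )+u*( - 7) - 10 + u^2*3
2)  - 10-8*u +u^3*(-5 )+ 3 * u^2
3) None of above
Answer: 1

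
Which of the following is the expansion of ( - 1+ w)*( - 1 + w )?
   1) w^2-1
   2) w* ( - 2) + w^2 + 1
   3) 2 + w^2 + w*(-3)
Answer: 2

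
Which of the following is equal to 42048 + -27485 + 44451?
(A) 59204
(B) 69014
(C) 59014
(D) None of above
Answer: C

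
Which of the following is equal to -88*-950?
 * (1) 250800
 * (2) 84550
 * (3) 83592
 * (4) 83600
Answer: 4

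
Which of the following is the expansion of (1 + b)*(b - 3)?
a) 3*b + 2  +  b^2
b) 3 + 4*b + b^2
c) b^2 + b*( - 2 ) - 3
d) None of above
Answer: c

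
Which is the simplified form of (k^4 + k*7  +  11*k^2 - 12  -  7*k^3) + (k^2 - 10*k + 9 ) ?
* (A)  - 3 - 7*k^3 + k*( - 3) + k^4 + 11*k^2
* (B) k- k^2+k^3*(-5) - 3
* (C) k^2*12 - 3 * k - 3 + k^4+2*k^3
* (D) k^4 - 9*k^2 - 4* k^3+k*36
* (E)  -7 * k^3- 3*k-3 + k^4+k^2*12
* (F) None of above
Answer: E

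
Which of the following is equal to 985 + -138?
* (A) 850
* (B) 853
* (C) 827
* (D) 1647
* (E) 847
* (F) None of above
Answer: E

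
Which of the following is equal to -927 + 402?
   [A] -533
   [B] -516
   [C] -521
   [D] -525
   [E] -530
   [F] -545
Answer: D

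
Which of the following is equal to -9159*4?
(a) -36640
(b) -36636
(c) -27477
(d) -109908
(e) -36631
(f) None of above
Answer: b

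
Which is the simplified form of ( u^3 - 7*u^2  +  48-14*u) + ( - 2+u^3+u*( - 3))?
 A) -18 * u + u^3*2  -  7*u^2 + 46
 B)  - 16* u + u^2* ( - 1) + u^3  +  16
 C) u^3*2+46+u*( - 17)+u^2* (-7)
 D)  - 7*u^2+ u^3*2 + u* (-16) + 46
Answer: C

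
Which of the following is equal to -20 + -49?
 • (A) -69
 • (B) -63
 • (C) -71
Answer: A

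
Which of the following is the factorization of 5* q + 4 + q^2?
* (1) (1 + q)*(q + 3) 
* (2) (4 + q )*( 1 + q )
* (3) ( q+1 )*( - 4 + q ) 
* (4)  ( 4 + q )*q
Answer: 2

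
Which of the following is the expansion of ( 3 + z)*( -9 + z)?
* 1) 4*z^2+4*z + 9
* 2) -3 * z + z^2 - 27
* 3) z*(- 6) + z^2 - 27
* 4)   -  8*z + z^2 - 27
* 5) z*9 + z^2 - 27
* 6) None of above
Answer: 3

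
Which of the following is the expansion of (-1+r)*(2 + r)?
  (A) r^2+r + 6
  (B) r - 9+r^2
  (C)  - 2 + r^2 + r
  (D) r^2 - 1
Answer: C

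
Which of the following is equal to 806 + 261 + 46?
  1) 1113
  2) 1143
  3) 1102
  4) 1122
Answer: 1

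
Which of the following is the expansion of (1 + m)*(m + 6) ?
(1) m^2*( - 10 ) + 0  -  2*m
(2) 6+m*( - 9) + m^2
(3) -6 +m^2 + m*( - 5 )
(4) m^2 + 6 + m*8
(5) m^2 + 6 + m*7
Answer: 5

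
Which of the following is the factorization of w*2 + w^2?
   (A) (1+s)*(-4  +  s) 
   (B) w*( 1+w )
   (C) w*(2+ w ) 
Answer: C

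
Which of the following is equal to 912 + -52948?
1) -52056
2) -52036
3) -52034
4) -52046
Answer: 2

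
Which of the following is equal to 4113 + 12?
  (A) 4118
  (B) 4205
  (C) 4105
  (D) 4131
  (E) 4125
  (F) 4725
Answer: E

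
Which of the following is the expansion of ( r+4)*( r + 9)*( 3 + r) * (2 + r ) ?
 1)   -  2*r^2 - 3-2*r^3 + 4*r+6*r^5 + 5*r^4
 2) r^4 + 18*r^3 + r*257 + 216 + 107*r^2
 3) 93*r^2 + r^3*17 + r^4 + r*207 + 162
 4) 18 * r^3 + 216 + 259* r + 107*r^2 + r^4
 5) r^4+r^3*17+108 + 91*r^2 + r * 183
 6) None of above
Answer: 6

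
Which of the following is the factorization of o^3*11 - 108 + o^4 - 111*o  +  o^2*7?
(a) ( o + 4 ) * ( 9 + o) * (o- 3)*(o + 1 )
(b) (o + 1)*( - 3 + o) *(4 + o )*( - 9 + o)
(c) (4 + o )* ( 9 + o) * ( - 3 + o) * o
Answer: a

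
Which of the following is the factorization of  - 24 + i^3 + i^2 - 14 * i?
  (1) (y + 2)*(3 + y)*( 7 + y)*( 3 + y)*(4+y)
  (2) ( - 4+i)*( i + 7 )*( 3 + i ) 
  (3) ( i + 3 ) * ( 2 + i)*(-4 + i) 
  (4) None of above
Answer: 3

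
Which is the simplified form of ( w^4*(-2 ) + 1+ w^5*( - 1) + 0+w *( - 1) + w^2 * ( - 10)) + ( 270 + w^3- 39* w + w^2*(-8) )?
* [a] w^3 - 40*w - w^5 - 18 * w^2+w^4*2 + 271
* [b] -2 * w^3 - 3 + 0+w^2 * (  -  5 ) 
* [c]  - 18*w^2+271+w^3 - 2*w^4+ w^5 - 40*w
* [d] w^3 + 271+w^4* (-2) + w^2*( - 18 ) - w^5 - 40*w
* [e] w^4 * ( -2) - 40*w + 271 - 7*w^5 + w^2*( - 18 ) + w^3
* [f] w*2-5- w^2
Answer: d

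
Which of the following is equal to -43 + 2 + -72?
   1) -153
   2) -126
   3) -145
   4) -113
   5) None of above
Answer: 4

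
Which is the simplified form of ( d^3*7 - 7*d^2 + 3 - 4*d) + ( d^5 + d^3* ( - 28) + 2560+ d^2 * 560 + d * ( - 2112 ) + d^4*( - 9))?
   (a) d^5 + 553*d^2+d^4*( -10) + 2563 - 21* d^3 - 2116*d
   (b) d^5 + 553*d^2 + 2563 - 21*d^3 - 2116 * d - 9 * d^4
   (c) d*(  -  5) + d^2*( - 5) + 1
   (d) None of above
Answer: b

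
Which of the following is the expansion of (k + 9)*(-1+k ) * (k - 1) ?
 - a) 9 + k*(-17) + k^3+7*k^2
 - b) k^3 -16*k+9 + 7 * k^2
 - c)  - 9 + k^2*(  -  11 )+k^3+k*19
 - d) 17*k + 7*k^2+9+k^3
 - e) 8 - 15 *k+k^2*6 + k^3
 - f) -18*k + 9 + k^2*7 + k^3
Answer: a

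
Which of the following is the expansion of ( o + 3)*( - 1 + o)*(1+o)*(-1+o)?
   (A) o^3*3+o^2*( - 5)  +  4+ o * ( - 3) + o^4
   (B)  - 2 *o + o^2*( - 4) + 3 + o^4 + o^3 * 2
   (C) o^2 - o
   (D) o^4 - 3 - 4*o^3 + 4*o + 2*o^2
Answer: B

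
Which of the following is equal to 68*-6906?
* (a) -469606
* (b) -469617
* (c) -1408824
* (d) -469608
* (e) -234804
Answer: d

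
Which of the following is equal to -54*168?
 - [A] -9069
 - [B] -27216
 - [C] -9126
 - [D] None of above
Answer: D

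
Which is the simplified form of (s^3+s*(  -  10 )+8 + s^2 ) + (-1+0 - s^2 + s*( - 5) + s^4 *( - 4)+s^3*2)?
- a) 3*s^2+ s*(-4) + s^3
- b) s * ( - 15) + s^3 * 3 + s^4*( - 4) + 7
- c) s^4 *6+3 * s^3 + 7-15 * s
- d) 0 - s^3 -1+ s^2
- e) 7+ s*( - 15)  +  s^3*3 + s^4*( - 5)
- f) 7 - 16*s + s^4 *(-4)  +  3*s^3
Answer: b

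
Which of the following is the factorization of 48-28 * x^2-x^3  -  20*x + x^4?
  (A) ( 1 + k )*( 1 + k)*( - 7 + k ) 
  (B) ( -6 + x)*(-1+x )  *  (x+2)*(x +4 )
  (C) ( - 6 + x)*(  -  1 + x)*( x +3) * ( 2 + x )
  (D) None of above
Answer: B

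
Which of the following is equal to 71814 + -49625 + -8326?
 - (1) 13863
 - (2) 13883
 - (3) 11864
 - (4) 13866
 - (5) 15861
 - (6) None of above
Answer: 1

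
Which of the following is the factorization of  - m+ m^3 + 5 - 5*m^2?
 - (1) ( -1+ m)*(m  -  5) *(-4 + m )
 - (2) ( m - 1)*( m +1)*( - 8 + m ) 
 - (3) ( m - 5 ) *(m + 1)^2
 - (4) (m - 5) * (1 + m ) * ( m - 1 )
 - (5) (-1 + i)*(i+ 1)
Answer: 4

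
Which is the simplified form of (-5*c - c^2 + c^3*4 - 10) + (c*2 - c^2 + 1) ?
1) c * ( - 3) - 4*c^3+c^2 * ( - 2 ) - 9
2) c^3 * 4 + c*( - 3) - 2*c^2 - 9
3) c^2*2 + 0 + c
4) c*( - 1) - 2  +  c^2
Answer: 2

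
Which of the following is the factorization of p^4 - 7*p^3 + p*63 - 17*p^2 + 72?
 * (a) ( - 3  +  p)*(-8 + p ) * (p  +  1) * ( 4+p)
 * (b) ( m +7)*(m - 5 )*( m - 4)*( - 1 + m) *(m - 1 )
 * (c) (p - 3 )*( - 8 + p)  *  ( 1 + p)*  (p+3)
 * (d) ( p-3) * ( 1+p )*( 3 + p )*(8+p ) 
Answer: c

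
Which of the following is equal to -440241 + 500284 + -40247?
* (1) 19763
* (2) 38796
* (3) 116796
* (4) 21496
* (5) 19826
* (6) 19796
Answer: 6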